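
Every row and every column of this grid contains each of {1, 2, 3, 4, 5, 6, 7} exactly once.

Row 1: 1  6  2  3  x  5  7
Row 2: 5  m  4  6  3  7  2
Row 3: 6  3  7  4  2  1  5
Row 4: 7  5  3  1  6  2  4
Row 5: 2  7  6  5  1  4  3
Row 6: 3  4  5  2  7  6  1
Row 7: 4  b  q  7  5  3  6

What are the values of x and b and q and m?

Cell (2,2): row 2 already has {2, 3, 4, 5, 6, 7} → 1.
Cell (7,2): column 2 already has {1, 3, 4, 5, 6, 7} → 2.
Cell (7,3): row 7 already has {2, 3, 4, 5, 6, 7} → 1.
Cell (1,5): row 1 already has {1, 2, 3, 5, 6, 7} → 4.

x = 4, b = 2, q = 1, m = 1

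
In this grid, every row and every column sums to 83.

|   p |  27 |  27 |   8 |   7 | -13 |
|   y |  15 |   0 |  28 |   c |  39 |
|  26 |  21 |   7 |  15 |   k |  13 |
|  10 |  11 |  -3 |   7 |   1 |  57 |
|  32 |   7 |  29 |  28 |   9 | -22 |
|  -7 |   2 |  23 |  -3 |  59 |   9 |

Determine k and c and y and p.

k = 1, c = 6, y = -5, p = 27

Row 3 has 26 + 21 + 7 + 15 + 13 = 82; the blank must be 83 − 82 = 1.
Column 5 has 7 + 1 + 1 + 9 + 59 = 77; the blank must be 83 − 77 = 6.
Row 2 has 15 + 0 + 28 + 6 + 39 = 88; the blank must be 83 − 88 = -5.
Row 1 has 27 + 27 + 8 + 7 − 13 = 56; the blank must be 83 − 56 = 27.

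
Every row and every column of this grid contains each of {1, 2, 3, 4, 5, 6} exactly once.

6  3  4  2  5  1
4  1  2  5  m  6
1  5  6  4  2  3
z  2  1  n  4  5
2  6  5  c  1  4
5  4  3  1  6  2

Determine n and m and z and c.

Cell (5,4): row 5 already has {1, 2, 4, 5, 6} → 3.
At (row 4, col 4): column 4 already has {1, 2, 3, 4, 5}, so the value is 6.
Cell (2,5): row 2 already has {1, 2, 4, 5, 6} → 3.
For row 4, column 1: row 4 already has {1, 2, 4, 5, 6}; that leaves 3.

n = 6, m = 3, z = 3, c = 3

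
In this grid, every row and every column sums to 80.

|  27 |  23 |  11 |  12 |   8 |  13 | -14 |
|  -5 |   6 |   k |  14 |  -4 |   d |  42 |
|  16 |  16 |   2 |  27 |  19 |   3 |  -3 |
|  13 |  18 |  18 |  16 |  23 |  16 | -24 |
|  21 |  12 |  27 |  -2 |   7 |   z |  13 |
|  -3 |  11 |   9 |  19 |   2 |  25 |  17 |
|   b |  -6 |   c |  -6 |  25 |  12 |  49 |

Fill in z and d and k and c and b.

z = 2, d = 9, k = 18, c = -5, b = 11

The known cells in row 5 total 78, leaving 80 − 78 = 2 for the blank.
The known cells in column 6 total 71, leaving 80 − 71 = 9 for the blank.
The known cells in row 2 total 62, leaving 80 − 62 = 18 for the blank.
The known cells in column 3 total 85, leaving 80 − 85 = -5 for the blank.
The known cells in row 7 total 69, leaving 80 − 69 = 11 for the blank.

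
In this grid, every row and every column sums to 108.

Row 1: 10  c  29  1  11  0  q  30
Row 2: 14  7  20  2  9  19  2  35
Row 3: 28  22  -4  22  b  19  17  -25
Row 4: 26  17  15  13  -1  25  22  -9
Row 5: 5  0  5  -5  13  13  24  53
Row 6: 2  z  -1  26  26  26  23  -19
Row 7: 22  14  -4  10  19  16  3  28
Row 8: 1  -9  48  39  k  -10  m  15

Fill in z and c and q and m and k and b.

Row 3 has 28 + 22 − 4 + 22 + 19 + 17 − 25 = 79; the blank must be 108 − 79 = 29.
Column 5 has 11 + 9 + 29 − 1 + 13 + 26 + 19 = 106; the blank must be 108 − 106 = 2.
Row 6 has 2 − 1 + 26 + 26 + 26 + 23 − 19 = 83; the blank must be 108 − 83 = 25.
Column 2 has 7 + 22 + 17 + 0 + 25 + 14 − 9 = 76; the blank must be 108 − 76 = 32.
Row 1 has 10 + 32 + 29 + 1 + 11 + 0 + 30 = 113; the blank must be 108 − 113 = -5.
Row 8 has 1 − 9 + 48 + 39 + 2 − 10 + 15 = 86; the blank must be 108 − 86 = 22.

z = 25, c = 32, q = -5, m = 22, k = 2, b = 29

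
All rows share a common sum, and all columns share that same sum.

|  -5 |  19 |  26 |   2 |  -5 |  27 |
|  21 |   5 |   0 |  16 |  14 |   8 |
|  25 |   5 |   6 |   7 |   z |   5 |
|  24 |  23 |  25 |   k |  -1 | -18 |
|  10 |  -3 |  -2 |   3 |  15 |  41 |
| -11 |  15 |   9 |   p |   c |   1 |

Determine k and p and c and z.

Rows 1 and 2 both sum to 64, so that's the common total.
Row 4: 24 + 23 + 25 − 1 − 18 = 53, so its missing entry is 64 − 53 = 11.
Column 4: 2 + 16 + 7 + 11 + 3 = 39, so its missing entry is 64 − 39 = 25.
Row 6: -11 + 15 + 9 + 25 + 1 = 39, so its missing entry is 64 − 39 = 25.
Row 3: 25 + 5 + 6 + 7 + 5 = 48, so its missing entry is 64 − 48 = 16.

k = 11, p = 25, c = 25, z = 16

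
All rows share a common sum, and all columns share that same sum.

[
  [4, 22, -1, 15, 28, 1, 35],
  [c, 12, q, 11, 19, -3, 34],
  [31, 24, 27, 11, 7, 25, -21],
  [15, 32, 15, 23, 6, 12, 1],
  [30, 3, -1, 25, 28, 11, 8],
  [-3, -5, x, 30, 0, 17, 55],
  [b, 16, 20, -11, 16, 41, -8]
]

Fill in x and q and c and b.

x = 10, q = 34, c = -3, b = 30

Rows 1 and 3 both sum to 104, so that's the common total.
Row 7: 16 + 20 − 11 + 16 + 41 − 8 = 74, so its missing entry is 104 − 74 = 30.
Column 1: 4 + 31 + 15 + 30 − 3 + 30 = 107, so its missing entry is 104 − 107 = -3.
Row 2: -3 + 12 + 11 + 19 − 3 + 34 = 70, so its missing entry is 104 − 70 = 34.
Row 6: -3 − 5 + 30 + 0 + 17 + 55 = 94, so its missing entry is 104 − 94 = 10.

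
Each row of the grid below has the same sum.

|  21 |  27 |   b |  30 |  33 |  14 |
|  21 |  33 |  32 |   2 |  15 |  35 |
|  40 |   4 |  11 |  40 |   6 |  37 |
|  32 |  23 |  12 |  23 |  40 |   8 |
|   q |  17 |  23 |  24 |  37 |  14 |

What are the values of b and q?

b = 13, q = 23

The complete rows each total 138.
Row 1 is missing 138 − 125 = 13 (since 21 + 27 + 30 + 33 + 14 = 125).
Row 5 is missing 138 − 115 = 23 (since 17 + 23 + 24 + 37 + 14 = 115).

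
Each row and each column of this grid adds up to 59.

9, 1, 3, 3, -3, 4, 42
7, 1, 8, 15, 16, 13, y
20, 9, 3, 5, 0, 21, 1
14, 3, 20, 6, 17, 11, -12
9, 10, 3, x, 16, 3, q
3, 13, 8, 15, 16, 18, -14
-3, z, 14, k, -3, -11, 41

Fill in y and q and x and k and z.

y = -1, q = 2, x = 16, k = -1, z = 22

Column 2: 1 + 1 + 9 + 3 + 10 + 13 = 37, so its missing entry is 59 − 37 = 22.
Row 2: 7 + 1 + 8 + 15 + 16 + 13 = 60, so its missing entry is 59 − 60 = -1.
Column 7: 42 − 1 + 1 − 12 − 14 + 41 = 57, so its missing entry is 59 − 57 = 2.
Row 5: 9 + 10 + 3 + 16 + 3 + 2 = 43, so its missing entry is 59 − 43 = 16.
Row 7: -3 + 22 + 14 − 3 − 11 + 41 = 60, so its missing entry is 59 − 60 = -1.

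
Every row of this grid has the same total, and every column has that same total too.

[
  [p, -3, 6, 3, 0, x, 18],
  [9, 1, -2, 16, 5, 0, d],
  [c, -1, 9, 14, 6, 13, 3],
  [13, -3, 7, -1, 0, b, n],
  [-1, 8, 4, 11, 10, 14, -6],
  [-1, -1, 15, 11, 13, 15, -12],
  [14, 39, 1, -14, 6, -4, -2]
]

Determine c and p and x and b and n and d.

Rows 5 and 6 both sum to 40, so that's the common total.
The known cells in row 3 total 44, leaving 40 − 44 = -4 for the blank.
The known cells in column 1 total 30, leaving 40 − 30 = 10 for the blank.
The known cells in row 1 total 34, leaving 40 − 34 = 6 for the blank.
The known cells in row 2 total 29, leaving 40 − 29 = 11 for the blank.
The known cells in column 7 total 12, leaving 40 − 12 = 28 for the blank.
The known cells in row 4 total 44, leaving 40 − 44 = -4 for the blank.

c = -4, p = 10, x = 6, b = -4, n = 28, d = 11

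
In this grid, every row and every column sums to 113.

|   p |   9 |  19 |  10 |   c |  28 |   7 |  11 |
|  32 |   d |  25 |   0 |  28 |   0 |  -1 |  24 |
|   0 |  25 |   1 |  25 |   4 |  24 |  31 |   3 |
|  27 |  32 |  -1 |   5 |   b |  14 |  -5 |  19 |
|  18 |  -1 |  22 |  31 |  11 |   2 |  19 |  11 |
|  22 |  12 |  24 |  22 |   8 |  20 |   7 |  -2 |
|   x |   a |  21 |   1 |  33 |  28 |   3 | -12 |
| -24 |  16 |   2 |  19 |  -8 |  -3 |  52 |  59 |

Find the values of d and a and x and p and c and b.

Row 4 has 27 + 32 − 1 + 5 + 14 − 5 + 19 = 91; the blank must be 113 − 91 = 22.
Column 5 has 28 + 4 + 22 + 11 + 8 + 33 − 8 = 98; the blank must be 113 − 98 = 15.
Row 1 has 9 + 19 + 10 + 15 + 28 + 7 + 11 = 99; the blank must be 113 − 99 = 14.
Row 2 has 32 + 25 + 0 + 28 + 0 − 1 + 24 = 108; the blank must be 113 − 108 = 5.
Column 2 has 9 + 5 + 25 + 32 − 1 + 12 + 16 = 98; the blank must be 113 − 98 = 15.
Row 7 has 15 + 21 + 1 + 33 + 28 + 3 − 12 = 89; the blank must be 113 − 89 = 24.

d = 5, a = 15, x = 24, p = 14, c = 15, b = 22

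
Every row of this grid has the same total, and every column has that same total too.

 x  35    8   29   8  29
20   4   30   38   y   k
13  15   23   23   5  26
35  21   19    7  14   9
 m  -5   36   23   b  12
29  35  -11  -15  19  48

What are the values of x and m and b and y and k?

Rows 3 and 4 both sum to 105, so that's the common total.
The known cells in column 6 total 124, leaving 105 − 124 = -19 for the blank.
The known cells in row 1 total 109, leaving 105 − 109 = -4 for the blank.
The known cells in column 1 total 93, leaving 105 − 93 = 12 for the blank.
The known cells in row 5 total 78, leaving 105 − 78 = 27 for the blank.
The known cells in row 2 total 73, leaving 105 − 73 = 32 for the blank.

x = -4, m = 12, b = 27, y = 32, k = -19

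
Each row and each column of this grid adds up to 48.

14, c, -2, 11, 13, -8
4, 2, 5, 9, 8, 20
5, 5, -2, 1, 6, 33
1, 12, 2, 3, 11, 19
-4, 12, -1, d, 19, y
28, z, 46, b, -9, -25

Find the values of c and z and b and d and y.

Row 1 has 14 − 2 + 11 + 13 − 8 = 28; the blank must be 48 − 28 = 20.
Column 2 has 20 + 2 + 5 + 12 + 12 = 51; the blank must be 48 − 51 = -3.
Column 6 has -8 + 20 + 33 + 19 − 25 = 39; the blank must be 48 − 39 = 9.
Row 5 has -4 + 12 − 1 + 19 + 9 = 35; the blank must be 48 − 35 = 13.
Row 6 has 28 − 3 + 46 − 9 − 25 = 37; the blank must be 48 − 37 = 11.

c = 20, z = -3, b = 11, d = 13, y = 9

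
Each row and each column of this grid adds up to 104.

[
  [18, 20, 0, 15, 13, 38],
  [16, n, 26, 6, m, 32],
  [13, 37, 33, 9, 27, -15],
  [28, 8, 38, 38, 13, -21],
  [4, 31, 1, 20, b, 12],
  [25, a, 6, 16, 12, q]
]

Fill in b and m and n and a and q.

b = 36, m = 3, n = 21, a = -13, q = 58

The known cells in row 5 total 68, leaving 104 − 68 = 36 for the blank.
The known cells in column 6 total 46, leaving 104 − 46 = 58 for the blank.
The known cells in row 6 total 117, leaving 104 − 117 = -13 for the blank.
The known cells in column 2 total 83, leaving 104 − 83 = 21 for the blank.
The known cells in row 2 total 101, leaving 104 − 101 = 3 for the blank.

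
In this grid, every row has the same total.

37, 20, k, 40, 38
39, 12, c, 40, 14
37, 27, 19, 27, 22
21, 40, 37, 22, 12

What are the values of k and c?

Rows 3 and 4 both add up to 132, so every row sums to 132.
Row 1: 37 + 20 + 40 + 38 = 135, so the missing entry is 132 − 135 = -3.
Row 2: 39 + 12 + 40 + 14 = 105, so the missing entry is 132 − 105 = 27.

k = -3, c = 27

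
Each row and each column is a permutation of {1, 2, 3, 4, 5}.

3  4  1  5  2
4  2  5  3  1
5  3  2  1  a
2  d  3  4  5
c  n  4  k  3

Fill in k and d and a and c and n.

At (row 3, col 5): row 3 already has {1, 2, 3, 5}, so the value is 4.
At (row 5, col 1): column 1 already has {2, 3, 4, 5}, so the value is 1.
Cell (5,4): column 4 already has {1, 3, 4, 5} → 2.
For row 4, column 2: row 4 already has {2, 3, 4, 5}; that leaves 1.
For row 5, column 2: row 5 already has {1, 2, 3, 4}; that leaves 5.

k = 2, d = 1, a = 4, c = 1, n = 5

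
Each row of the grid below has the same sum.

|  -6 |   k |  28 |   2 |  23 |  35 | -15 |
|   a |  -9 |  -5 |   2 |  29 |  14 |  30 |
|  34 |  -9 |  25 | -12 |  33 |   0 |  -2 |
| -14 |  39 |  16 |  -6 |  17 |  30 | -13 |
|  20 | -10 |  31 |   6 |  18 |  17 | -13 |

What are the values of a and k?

Rows 3 and 5 both add up to 69, so every row sums to 69.
Row 2: -9 − 5 + 2 + 29 + 14 + 30 = 61, so the missing entry is 69 − 61 = 8.
Row 1: -6 + 28 + 2 + 23 + 35 − 15 = 67, so the missing entry is 69 − 67 = 2.

a = 8, k = 2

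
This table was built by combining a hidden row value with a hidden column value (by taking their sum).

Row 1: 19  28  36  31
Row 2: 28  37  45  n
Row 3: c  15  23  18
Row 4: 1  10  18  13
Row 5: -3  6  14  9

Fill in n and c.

The difference between any two rows is the same in every column — this is an addition table with the headers hidden.
Row 2 minus row 1 is 37 − 28 = 9, so its entry in column 4 is 31 + 9 = 40.
Row 3 minus row 1 is 15 − 28 = -13, so its entry in column 1 is 19 + (-13) = 6.

n = 40, c = 6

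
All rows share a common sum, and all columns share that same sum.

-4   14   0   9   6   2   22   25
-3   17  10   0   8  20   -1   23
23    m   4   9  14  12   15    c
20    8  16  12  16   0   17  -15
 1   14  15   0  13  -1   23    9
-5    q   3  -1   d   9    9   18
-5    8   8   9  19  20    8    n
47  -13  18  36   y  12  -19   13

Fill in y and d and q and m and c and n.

y = -20, d = 18, q = 23, m = 3, c = -6, n = 7

Rows 1 and 2 both sum to 74, so that's the common total.
Row 8: 47 − 13 + 18 + 36 + 12 − 19 + 13 = 94, so its missing entry is 74 − 94 = -20.
Column 5: 6 + 8 + 14 + 16 + 13 + 19 − 20 = 56, so its missing entry is 74 − 56 = 18.
Row 6: -5 + 3 − 1 + 18 + 9 + 9 + 18 = 51, so its missing entry is 74 − 51 = 23.
Column 2: 14 + 17 + 8 + 14 + 23 + 8 − 13 = 71, so its missing entry is 74 − 71 = 3.
Row 3: 23 + 3 + 4 + 9 + 14 + 12 + 15 = 80, so its missing entry is 74 − 80 = -6.
Row 7: -5 + 8 + 8 + 9 + 19 + 20 + 8 = 67, so its missing entry is 74 − 67 = 7.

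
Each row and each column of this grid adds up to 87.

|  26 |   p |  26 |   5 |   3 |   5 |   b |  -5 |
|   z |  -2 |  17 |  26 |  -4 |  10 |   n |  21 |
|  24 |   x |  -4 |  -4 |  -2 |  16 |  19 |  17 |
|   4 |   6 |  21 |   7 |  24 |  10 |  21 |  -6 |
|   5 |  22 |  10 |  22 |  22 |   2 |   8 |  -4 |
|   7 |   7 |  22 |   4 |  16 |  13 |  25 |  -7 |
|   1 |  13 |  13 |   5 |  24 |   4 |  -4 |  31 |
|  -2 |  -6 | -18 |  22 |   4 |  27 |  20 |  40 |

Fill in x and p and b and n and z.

x = 21, p = 26, b = 1, n = -3, z = 22

The known cells in row 3 total 66, leaving 87 − 66 = 21 for the blank.
The known cells in column 2 total 61, leaving 87 − 61 = 26 for the blank.
The known cells in row 1 total 86, leaving 87 − 86 = 1 for the blank.
The known cells in column 1 total 65, leaving 87 − 65 = 22 for the blank.
The known cells in row 2 total 90, leaving 87 − 90 = -3 for the blank.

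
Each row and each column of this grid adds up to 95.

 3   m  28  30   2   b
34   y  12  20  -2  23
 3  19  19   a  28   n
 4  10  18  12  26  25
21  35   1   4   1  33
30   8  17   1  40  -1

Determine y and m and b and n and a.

The known cells in row 2 total 87, leaving 95 − 87 = 8 for the blank.
The known cells in column 2 total 80, leaving 95 − 80 = 15 for the blank.
The known cells in column 4 total 67, leaving 95 − 67 = 28 for the blank.
The known cells in row 1 total 78, leaving 95 − 78 = 17 for the blank.
The known cells in row 3 total 97, leaving 95 − 97 = -2 for the blank.

y = 8, m = 15, b = 17, n = -2, a = 28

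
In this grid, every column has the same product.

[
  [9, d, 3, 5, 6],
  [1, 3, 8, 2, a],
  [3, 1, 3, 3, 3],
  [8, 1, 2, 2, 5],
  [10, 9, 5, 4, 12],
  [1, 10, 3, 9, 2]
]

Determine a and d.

Columns 3 and 4 each multiply to 2160, so every column has product 2160.
Column 5: 6×3×5×12×2 = 2160, so the missing entry is 2160 ÷ 2160 = 1.
Column 2: 3×1×1×9×10 = 270, so the missing entry is 2160 ÷ 270 = 8.

a = 1, d = 8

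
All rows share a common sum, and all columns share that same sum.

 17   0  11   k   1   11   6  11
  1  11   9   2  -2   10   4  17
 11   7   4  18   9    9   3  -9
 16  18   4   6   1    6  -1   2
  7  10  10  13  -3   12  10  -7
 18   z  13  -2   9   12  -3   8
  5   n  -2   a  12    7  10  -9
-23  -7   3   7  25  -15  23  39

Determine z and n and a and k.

Rows 2 and 3 both sum to 52, so that's the common total.
Row 6: 18 + 13 − 2 + 9 + 12 − 3 + 8 = 55, so its missing entry is 52 − 55 = -3.
Column 2: 0 + 11 + 7 + 18 + 10 − 3 − 7 = 36, so its missing entry is 52 − 36 = 16.
Row 7: 5 + 16 − 2 + 12 + 7 + 10 − 9 = 39, so its missing entry is 52 − 39 = 13.
Row 1: 17 + 0 + 11 + 1 + 11 + 6 + 11 = 57, so its missing entry is 52 − 57 = -5.

z = -3, n = 16, a = 13, k = -5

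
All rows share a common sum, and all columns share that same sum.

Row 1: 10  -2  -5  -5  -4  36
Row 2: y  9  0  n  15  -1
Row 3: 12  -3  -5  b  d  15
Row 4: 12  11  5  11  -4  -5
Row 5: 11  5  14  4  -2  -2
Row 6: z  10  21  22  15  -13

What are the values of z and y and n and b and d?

z = -25, y = 10, n = -3, b = 1, d = 10

Rows 1 and 4 both sum to 30, so that's the common total.
The known cells in column 5 total 20, leaving 30 − 20 = 10 for the blank.
The known cells in row 3 total 29, leaving 30 − 29 = 1 for the blank.
The known cells in row 6 total 55, leaving 30 − 55 = -25 for the blank.
The known cells in column 1 total 20, leaving 30 − 20 = 10 for the blank.
The known cells in row 2 total 33, leaving 30 − 33 = -3 for the blank.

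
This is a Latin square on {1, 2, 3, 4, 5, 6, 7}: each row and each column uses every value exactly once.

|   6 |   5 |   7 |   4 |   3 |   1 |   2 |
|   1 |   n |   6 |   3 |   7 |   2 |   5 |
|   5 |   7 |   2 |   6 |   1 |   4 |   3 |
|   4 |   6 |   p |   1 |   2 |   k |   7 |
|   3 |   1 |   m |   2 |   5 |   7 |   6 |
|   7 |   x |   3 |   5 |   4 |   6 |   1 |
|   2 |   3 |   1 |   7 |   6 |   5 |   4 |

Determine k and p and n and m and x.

k = 3, p = 5, n = 4, m = 4, x = 2

Cell (2,2): row 2 already has {1, 2, 3, 5, 6, 7} → 4.
Cell (6,2): row 6 already has {1, 3, 4, 5, 6, 7} → 2.
At (row 5, col 3): row 5 already has {1, 2, 3, 5, 6, 7}, so the value is 4.
At (row 4, col 3): column 3 already has {1, 2, 3, 4, 6, 7}, so the value is 5.
Cell (4,6): row 4 already has {1, 2, 4, 5, 6, 7} → 3.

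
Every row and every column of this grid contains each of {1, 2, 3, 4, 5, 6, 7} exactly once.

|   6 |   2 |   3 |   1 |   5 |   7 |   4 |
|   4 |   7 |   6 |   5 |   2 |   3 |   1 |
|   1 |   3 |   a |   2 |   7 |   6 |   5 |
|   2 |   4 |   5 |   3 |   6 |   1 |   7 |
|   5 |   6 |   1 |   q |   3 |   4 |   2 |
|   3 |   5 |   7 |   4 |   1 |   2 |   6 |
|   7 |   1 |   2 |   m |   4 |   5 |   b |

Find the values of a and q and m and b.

At (row 7, col 7): column 7 already has {1, 2, 4, 5, 6, 7}, so the value is 3.
At (row 7, col 4): row 7 already has {1, 2, 3, 4, 5, 7}, so the value is 6.
Cell (5,4): row 5 already has {1, 2, 3, 4, 5, 6} → 7.
Cell (3,3): row 3 already has {1, 2, 3, 5, 6, 7} → 4.

a = 4, q = 7, m = 6, b = 3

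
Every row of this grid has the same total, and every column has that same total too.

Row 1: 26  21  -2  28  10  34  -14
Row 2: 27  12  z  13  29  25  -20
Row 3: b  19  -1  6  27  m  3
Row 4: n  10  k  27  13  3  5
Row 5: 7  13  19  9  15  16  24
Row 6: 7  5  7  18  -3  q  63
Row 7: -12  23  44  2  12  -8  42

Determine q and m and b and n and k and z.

Rows 1 and 5 both sum to 103, so that's the common total.
The known cells in row 6 total 97, leaving 103 − 97 = 6 for the blank.
The known cells in row 2 total 86, leaving 103 − 86 = 17 for the blank.
The known cells in column 3 total 84, leaving 103 − 84 = 19 for the blank.
The known cells in row 4 total 77, leaving 103 − 77 = 26 for the blank.
The known cells in column 1 total 81, leaving 103 − 81 = 22 for the blank.
The known cells in row 3 total 76, leaving 103 − 76 = 27 for the blank.

q = 6, m = 27, b = 22, n = 26, k = 19, z = 17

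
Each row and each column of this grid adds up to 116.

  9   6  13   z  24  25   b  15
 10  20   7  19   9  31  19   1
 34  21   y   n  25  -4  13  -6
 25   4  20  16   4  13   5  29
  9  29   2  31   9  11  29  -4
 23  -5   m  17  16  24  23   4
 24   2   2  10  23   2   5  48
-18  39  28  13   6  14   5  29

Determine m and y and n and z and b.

m = 14, y = 30, n = 3, z = 7, b = 17

The known cells in column 7 total 99, leaving 116 − 99 = 17 for the blank.
The known cells in row 1 total 109, leaving 116 − 109 = 7 for the blank.
The known cells in column 4 total 113, leaving 116 − 113 = 3 for the blank.
The known cells in row 3 total 86, leaving 116 − 86 = 30 for the blank.
The known cells in row 6 total 102, leaving 116 − 102 = 14 for the blank.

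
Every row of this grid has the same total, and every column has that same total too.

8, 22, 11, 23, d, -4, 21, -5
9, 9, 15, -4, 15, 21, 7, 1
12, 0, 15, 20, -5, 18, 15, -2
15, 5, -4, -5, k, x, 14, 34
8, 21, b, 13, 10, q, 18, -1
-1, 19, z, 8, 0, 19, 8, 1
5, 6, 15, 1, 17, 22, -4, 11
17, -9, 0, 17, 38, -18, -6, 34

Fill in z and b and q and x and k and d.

z = 19, b = 2, q = 2, x = 13, k = 1, d = -3

Rows 2 and 3 both sum to 73, so that's the common total.
The known cells in row 1 total 76, leaving 73 − 76 = -3 for the blank.
The known cells in column 5 total 72, leaving 73 − 72 = 1 for the blank.
The known cells in row 4 total 60, leaving 73 − 60 = 13 for the blank.
The known cells in column 6 total 71, leaving 73 − 71 = 2 for the blank.
The known cells in row 5 total 71, leaving 73 − 71 = 2 for the blank.
The known cells in row 6 total 54, leaving 73 − 54 = 19 for the blank.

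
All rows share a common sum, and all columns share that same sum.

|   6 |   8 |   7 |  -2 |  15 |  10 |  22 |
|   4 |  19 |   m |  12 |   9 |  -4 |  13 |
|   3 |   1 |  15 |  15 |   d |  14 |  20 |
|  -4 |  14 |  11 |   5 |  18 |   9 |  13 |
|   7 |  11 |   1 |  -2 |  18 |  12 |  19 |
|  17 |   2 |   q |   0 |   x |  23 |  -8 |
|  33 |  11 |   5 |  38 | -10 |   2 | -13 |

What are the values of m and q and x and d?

Rows 1 and 4 both sum to 66, so that's the common total.
Row 2: 4 + 19 + 12 + 9 − 4 + 13 = 53, so its missing entry is 66 − 53 = 13.
Row 3: 3 + 1 + 15 + 15 + 14 + 20 = 68, so its missing entry is 66 − 68 = -2.
Column 5: 15 + 9 − 2 + 18 + 18 − 10 = 48, so its missing entry is 66 − 48 = 18.
Row 6: 17 + 2 + 0 + 18 + 23 − 8 = 52, so its missing entry is 66 − 52 = 14.

m = 13, q = 14, x = 18, d = -2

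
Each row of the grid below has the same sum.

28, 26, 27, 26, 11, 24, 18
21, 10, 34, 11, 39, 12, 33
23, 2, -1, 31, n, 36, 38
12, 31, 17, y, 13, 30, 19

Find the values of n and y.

Row 1 sums to 160 and so does row 2; that's the common total.
In row 3 the known cells total 129, leaving 160 − 129 = 31.
In row 4 the known cells total 122, leaving 160 − 122 = 38.

n = 31, y = 38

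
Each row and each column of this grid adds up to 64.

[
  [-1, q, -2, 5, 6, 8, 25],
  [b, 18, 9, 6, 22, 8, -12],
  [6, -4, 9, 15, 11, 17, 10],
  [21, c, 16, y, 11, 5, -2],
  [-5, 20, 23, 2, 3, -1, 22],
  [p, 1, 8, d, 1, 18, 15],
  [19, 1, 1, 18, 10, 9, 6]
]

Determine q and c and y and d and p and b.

Row 1: -1 − 2 + 5 + 6 + 8 + 25 = 41, so its missing entry is 64 − 41 = 23.
Column 2: 23 + 18 − 4 + 20 + 1 + 1 = 59, so its missing entry is 64 − 59 = 5.
Row 2: 18 + 9 + 6 + 22 + 8 − 12 = 51, so its missing entry is 64 − 51 = 13.
Row 4: 21 + 5 + 16 + 11 + 5 − 2 = 56, so its missing entry is 64 − 56 = 8.
Column 1: -1 + 13 + 6 + 21 − 5 + 19 = 53, so its missing entry is 64 − 53 = 11.
Row 6: 11 + 1 + 8 + 1 + 18 + 15 = 54, so its missing entry is 64 − 54 = 10.

q = 23, c = 5, y = 8, d = 10, p = 11, b = 13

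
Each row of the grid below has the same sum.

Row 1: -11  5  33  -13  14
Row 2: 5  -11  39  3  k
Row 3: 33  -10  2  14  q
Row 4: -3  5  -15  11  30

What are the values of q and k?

q = -11, k = -8

Rows 1 and 4 both add up to 28, so every row sums to 28.
Row 3: 33 − 10 + 2 + 14 = 39, so the missing entry is 28 − 39 = -11.
Row 2: 5 − 11 + 39 + 3 = 36, so the missing entry is 28 − 36 = -8.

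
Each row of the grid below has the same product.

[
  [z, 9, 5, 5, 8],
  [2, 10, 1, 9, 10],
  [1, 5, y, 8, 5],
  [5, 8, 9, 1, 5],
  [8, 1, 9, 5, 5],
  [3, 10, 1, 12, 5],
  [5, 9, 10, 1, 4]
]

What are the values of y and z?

Rows 2 and 6 each multiply to 1800, so every row has product 1800.
Row 3: 1×5×8×5 = 200, so the missing entry is 1800 ÷ 200 = 9.
Row 1: 9×5×5×8 = 1800, so the missing entry is 1800 ÷ 1800 = 1.

y = 9, z = 1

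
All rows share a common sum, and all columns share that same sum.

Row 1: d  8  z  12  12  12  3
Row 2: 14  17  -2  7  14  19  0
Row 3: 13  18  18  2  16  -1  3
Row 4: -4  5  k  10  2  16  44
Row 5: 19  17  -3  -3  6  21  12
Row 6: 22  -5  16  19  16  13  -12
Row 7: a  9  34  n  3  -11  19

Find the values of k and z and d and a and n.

k = -4, z = 10, d = 12, a = -7, n = 22

Rows 2 and 3 both sum to 69, so that's the common total.
Row 4 has -4 + 5 + 10 + 2 + 16 + 44 = 73; the blank must be 69 − 73 = -4.
Column 3 has -2 + 18 − 4 − 3 + 16 + 34 = 59; the blank must be 69 − 59 = 10.
Row 1 has 8 + 10 + 12 + 12 + 12 + 3 = 57; the blank must be 69 − 57 = 12.
Column 1 has 12 + 14 + 13 − 4 + 19 + 22 = 76; the blank must be 69 − 76 = -7.
Row 7 has -7 + 9 + 34 + 3 − 11 + 19 = 47; the blank must be 69 − 47 = 22.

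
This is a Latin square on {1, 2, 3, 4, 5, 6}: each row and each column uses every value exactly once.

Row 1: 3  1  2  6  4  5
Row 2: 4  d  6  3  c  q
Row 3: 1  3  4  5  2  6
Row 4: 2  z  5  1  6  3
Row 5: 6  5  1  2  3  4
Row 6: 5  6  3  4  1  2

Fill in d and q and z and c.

Cell (4,2): row 4 already has {1, 2, 3, 5, 6} → 4.
Cell (2,2): column 2 already has {1, 3, 4, 5, 6} → 2.
At (row 2, col 5): column 5 already has {1, 2, 3, 4, 6}, so the value is 5.
Cell (2,6): row 2 already has {2, 3, 4, 5, 6} → 1.

d = 2, q = 1, z = 4, c = 5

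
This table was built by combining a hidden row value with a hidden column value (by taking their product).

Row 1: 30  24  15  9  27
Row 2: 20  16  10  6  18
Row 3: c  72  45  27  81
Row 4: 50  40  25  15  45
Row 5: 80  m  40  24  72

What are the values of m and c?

Each row is a constant multiple of every other row — this is a multiplication table with the headers hidden.
Row 5 is 24/9 = 8/3 times row 1, so its entry in column 2 is 24 × 8/3 = 64.
Row 3 is 27/9 = 3/1 times row 1, so its entry in column 1 is 30 × 3/1 = 90.

m = 64, c = 90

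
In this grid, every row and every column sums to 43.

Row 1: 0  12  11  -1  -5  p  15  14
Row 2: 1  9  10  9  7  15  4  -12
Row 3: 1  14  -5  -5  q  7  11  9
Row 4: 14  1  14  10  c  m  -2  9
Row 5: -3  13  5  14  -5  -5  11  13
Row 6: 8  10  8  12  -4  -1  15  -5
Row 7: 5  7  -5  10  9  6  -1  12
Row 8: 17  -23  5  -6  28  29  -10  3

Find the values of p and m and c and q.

p = -3, m = -5, c = 2, q = 11

Row 3: 1 + 14 − 5 − 5 + 7 + 11 + 9 = 32, so its missing entry is 43 − 32 = 11.
Column 5: -5 + 7 + 11 − 5 − 4 + 9 + 28 = 41, so its missing entry is 43 − 41 = 2.
Row 4: 14 + 1 + 14 + 10 + 2 − 2 + 9 = 48, so its missing entry is 43 − 48 = -5.
Row 1: 0 + 12 + 11 − 1 − 5 + 15 + 14 = 46, so its missing entry is 43 − 46 = -3.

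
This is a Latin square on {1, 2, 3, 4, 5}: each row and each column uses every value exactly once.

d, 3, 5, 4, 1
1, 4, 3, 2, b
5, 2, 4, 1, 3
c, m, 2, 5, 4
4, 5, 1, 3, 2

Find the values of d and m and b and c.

For row 4, column 2: column 2 already has {2, 3, 4, 5}; that leaves 1.
For row 4, column 1: row 4 already has {1, 2, 4, 5}; that leaves 3.
At (row 2, col 5): row 2 already has {1, 2, 3, 4}, so the value is 5.
Cell (1,1): row 1 already has {1, 3, 4, 5} → 2.

d = 2, m = 1, b = 5, c = 3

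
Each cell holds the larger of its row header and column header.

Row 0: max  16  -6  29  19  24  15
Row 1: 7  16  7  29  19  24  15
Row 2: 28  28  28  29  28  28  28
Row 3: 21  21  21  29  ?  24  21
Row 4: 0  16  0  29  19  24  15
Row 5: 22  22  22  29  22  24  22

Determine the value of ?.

max(21, 19) = 21.

21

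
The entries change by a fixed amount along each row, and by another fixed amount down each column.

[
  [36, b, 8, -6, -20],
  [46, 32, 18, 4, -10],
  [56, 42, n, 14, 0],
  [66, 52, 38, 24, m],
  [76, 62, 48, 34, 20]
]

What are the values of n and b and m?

n = 28, b = 22, m = 10

Along each row the entries change by -14 per step; down each column they change by 10.
Row 3: from 56 at column 1, stepping by -14 to column 3 gives 28.
Row 1: from 36 at column 1, stepping by -14 to column 2 gives 22.
Row 4: from 66 at column 1, stepping by -14 to column 5 gives 10.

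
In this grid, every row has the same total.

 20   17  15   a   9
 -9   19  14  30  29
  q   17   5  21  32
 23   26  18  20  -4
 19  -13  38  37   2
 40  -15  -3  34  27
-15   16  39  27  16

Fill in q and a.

The complete rows each total 83.
Row 3 is missing 83 − 75 = 8 (since 17 + 5 + 21 + 32 = 75).
Row 1 is missing 83 − 61 = 22 (since 20 + 17 + 15 + 9 = 61).

q = 8, a = 22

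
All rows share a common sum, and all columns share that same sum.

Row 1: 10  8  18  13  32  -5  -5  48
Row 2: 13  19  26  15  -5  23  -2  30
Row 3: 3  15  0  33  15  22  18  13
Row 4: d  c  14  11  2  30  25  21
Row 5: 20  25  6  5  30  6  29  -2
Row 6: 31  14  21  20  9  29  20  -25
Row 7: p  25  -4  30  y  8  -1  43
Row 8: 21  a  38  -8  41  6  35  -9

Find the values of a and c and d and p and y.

Rows 1 and 2 both sum to 119, so that's the common total.
Row 8: 21 + 38 − 8 + 41 + 6 + 35 − 9 = 124, so its missing entry is 119 − 124 = -5.
Column 2: 8 + 19 + 15 + 25 + 14 + 25 − 5 = 101, so its missing entry is 119 − 101 = 18.
Column 5: 32 − 5 + 15 + 2 + 30 + 9 + 41 = 124, so its missing entry is 119 − 124 = -5.
Row 4: 18 + 14 + 11 + 2 + 30 + 25 + 21 = 121, so its missing entry is 119 − 121 = -2.
Row 7: 25 − 4 + 30 − 5 + 8 − 1 + 43 = 96, so its missing entry is 119 − 96 = 23.

a = -5, c = 18, d = -2, p = 23, y = -5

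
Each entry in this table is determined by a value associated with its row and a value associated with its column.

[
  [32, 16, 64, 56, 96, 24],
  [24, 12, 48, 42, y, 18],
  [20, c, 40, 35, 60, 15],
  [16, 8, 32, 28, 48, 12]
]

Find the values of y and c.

y = 72, c = 10

Each row is a constant multiple of every other row — this is a multiplication table with the headers hidden.
Row 2 is 48/64 = 3/4 times row 1, so its entry in column 5 is 96 × 3/4 = 72.
Row 3 is 40/64 = 5/8 times row 1, so its entry in column 2 is 16 × 5/8 = 10.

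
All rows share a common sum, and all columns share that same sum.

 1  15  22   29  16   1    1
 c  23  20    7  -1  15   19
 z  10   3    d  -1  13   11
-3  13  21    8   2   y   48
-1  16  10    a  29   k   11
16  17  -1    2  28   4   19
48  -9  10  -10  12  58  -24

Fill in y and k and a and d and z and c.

y = -4, k = -2, a = 22, d = 27, z = 22, c = 2

Rows 1 and 6 both sum to 85, so that's the common total.
Row 2 has 23 + 20 + 7 − 1 + 15 + 19 = 83; the blank must be 85 − 83 = 2.
Column 1 has 1 + 2 − 3 − 1 + 16 + 48 = 63; the blank must be 85 − 63 = 22.
Row 3 has 22 + 10 + 3 − 1 + 13 + 11 = 58; the blank must be 85 − 58 = 27.
Column 4 has 29 + 7 + 27 + 8 + 2 − 10 = 63; the blank must be 85 − 63 = 22.
Row 5 has -1 + 16 + 10 + 22 + 29 + 11 = 87; the blank must be 85 − 87 = -2.
Row 4 has -3 + 13 + 21 + 8 + 2 + 48 = 89; the blank must be 85 − 89 = -4.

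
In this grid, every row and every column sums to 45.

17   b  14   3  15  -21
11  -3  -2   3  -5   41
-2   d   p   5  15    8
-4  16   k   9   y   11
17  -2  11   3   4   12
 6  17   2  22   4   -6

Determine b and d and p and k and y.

b = 17, d = 0, p = 19, k = 1, y = 12

Row 1: 17 + 14 + 3 + 15 − 21 = 28, so its missing entry is 45 − 28 = 17.
Column 2: 17 − 3 + 16 − 2 + 17 = 45, so its missing entry is 45 − 45 = 0.
Column 5: 15 − 5 + 15 + 4 + 4 = 33, so its missing entry is 45 − 33 = 12.
Row 3: -2 + 0 + 5 + 15 + 8 = 26, so its missing entry is 45 − 26 = 19.
Row 4: -4 + 16 + 9 + 12 + 11 = 44, so its missing entry is 45 − 44 = 1.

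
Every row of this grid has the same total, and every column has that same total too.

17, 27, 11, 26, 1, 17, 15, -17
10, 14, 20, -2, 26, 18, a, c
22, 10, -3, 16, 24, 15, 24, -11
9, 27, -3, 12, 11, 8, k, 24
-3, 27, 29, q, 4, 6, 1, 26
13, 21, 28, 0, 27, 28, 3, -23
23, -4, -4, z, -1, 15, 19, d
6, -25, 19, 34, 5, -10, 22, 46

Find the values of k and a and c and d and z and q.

Rows 1 and 3 both sum to 97, so that's the common total.
Row 5: -3 + 27 + 29 + 4 + 6 + 1 + 26 = 90, so its missing entry is 97 − 90 = 7.
Row 4: 9 + 27 − 3 + 12 + 11 + 8 + 24 = 88, so its missing entry is 97 − 88 = 9.
Column 7: 15 + 24 + 9 + 1 + 3 + 19 + 22 = 93, so its missing entry is 97 − 93 = 4.
Row 2: 10 + 14 + 20 − 2 + 26 + 18 + 4 = 90, so its missing entry is 97 − 90 = 7.
Column 8: -17 + 7 − 11 + 24 + 26 − 23 + 46 = 52, so its missing entry is 97 − 52 = 45.
Row 7: 23 − 4 − 4 − 1 + 15 + 19 + 45 = 93, so its missing entry is 97 − 93 = 4.

k = 9, a = 4, c = 7, d = 45, z = 4, q = 7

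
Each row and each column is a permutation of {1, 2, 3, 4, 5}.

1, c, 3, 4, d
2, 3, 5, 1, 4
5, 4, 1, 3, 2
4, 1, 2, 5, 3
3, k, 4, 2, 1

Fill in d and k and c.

d = 5, k = 5, c = 2

For row 5, column 2: row 5 already has {1, 2, 3, 4}; that leaves 5.
Cell (1,2): column 2 already has {1, 3, 4, 5} → 2.
At (row 1, col 5): row 1 already has {1, 2, 3, 4}, so the value is 5.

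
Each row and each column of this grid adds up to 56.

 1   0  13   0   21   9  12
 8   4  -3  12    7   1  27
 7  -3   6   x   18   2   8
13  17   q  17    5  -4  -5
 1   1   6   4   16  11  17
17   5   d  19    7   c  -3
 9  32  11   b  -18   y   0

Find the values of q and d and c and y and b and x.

q = 13, d = 10, c = 1, y = 36, b = -14, x = 18

The known cells in row 3 total 38, leaving 56 − 38 = 18 for the blank.
The known cells in row 4 total 43, leaving 56 − 43 = 13 for the blank.
The known cells in column 4 total 70, leaving 56 − 70 = -14 for the blank.
The known cells in row 7 total 20, leaving 56 − 20 = 36 for the blank.
The known cells in column 6 total 55, leaving 56 − 55 = 1 for the blank.
The known cells in row 6 total 46, leaving 56 − 46 = 10 for the blank.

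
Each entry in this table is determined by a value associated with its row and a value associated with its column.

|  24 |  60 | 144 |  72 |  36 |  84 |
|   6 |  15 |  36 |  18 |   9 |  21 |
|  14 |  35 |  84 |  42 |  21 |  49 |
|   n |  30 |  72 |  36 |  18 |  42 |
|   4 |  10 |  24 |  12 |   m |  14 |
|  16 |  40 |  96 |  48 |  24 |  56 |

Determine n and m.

n = 12, m = 6

Each row is a constant multiple of every other row — this is a multiplication table with the headers hidden.
Row 4 is 42/84 = 1/2 times row 1, so its entry in column 1 is 24 × 1/2 = 12.
Row 5 is 14/84 = 1/6 times row 1, so its entry in column 5 is 36 × 1/6 = 6.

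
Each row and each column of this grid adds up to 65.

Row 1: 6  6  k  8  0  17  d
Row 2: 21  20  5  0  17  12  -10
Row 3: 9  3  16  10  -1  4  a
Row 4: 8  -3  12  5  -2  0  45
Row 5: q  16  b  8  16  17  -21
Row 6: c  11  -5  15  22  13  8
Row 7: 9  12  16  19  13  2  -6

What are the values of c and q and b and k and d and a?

Row 6: 11 − 5 + 15 + 22 + 13 + 8 = 64, so its missing entry is 65 − 64 = 1.
Column 1: 6 + 21 + 9 + 8 + 1 + 9 = 54, so its missing entry is 65 − 54 = 11.
Row 5: 11 + 16 + 8 + 16 + 17 − 21 = 47, so its missing entry is 65 − 47 = 18.
Column 3: 5 + 16 + 12 + 18 − 5 + 16 = 62, so its missing entry is 65 − 62 = 3.
Row 1: 6 + 6 + 3 + 8 + 0 + 17 = 40, so its missing entry is 65 − 40 = 25.
Row 3: 9 + 3 + 16 + 10 − 1 + 4 = 41, so its missing entry is 65 − 41 = 24.

c = 1, q = 11, b = 18, k = 3, d = 25, a = 24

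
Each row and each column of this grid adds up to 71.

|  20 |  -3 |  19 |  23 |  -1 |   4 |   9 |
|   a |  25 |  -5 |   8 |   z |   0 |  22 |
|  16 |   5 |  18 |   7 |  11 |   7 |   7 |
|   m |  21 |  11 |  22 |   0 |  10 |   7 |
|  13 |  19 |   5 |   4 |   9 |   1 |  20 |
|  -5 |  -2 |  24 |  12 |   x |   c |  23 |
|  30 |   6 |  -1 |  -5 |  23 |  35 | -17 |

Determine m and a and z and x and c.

Column 6: 4 + 0 + 7 + 10 + 1 + 35 = 57, so its missing entry is 71 − 57 = 14.
Row 6: -5 − 2 + 24 + 12 + 14 + 23 = 66, so its missing entry is 71 − 66 = 5.
Column 5: -1 + 11 + 0 + 9 + 5 + 23 = 47, so its missing entry is 71 − 47 = 24.
Row 4: 21 + 11 + 22 + 0 + 10 + 7 = 71, so its missing entry is 71 − 71 = 0.
Row 2: 25 − 5 + 8 + 24 + 0 + 22 = 74, so its missing entry is 71 − 74 = -3.

m = 0, a = -3, z = 24, x = 5, c = 14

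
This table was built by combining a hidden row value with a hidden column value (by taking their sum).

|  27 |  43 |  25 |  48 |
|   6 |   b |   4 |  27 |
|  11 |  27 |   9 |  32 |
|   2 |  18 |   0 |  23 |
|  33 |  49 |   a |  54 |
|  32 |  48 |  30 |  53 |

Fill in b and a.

The difference between any two rows is the same in every column — this is an addition table with the headers hidden.
Row 2 minus row 1 is 6 − 27 = -21, so its entry in column 2 is 43 + (-21) = 22.
Row 5 minus row 1 is 33 − 27 = 6, so its entry in column 3 is 25 + 6 = 31.

b = 22, a = 31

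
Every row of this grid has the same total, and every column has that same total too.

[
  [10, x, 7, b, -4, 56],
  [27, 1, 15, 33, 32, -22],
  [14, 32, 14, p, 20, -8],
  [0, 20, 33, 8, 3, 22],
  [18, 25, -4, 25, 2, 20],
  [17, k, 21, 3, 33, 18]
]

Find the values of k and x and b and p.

k = -6, x = 14, b = 3, p = 14

Rows 2 and 4 both sum to 86, so that's the common total.
Row 3: 14 + 32 + 14 + 20 − 8 = 72, so its missing entry is 86 − 72 = 14.
Column 4: 33 + 14 + 8 + 25 + 3 = 83, so its missing entry is 86 − 83 = 3.
Row 1: 10 + 7 + 3 − 4 + 56 = 72, so its missing entry is 86 − 72 = 14.
Row 6: 17 + 21 + 3 + 33 + 18 = 92, so its missing entry is 86 − 92 = -6.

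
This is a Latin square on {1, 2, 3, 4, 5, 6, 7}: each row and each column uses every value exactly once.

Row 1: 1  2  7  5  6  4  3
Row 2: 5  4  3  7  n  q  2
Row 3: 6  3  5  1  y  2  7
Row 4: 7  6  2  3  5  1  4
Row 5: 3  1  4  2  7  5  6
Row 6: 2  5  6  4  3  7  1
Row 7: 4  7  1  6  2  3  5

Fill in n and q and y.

n = 1, q = 6, y = 4

Cell (3,5): row 3 already has {1, 2, 3, 5, 6, 7} → 4.
Cell (2,5): column 5 already has {2, 3, 4, 5, 6, 7} → 1.
At (row 2, col 6): row 2 already has {1, 2, 3, 4, 5, 7}, so the value is 6.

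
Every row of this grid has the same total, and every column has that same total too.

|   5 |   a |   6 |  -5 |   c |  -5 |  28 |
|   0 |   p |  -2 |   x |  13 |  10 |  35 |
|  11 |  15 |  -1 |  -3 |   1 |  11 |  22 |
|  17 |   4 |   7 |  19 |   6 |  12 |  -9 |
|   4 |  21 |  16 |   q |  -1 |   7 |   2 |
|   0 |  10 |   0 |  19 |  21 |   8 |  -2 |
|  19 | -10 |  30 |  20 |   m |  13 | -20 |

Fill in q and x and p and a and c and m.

Rows 3 and 4 both sum to 56, so that's the common total.
The known cells in row 5 total 49, leaving 56 − 49 = 7 for the blank.
The known cells in row 7 total 52, leaving 56 − 52 = 4 for the blank.
The known cells in column 5 total 44, leaving 56 − 44 = 12 for the blank.
The known cells in row 1 total 41, leaving 56 − 41 = 15 for the blank.
The known cells in column 2 total 55, leaving 56 − 55 = 1 for the blank.
The known cells in row 2 total 57, leaving 56 − 57 = -1 for the blank.

q = 7, x = -1, p = 1, a = 15, c = 12, m = 4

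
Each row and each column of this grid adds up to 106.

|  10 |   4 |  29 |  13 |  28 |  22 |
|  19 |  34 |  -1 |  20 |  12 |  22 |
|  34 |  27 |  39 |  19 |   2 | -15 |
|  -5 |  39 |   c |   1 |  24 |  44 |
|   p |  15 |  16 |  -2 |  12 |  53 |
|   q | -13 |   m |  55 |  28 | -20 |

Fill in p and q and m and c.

p = 12, q = 36, m = 20, c = 3

Row 4 has -5 + 39 + 1 + 24 + 44 = 103; the blank must be 106 − 103 = 3.
Row 5 has 15 + 16 − 2 + 12 + 53 = 94; the blank must be 106 − 94 = 12.
Column 1 has 10 + 19 + 34 − 5 + 12 = 70; the blank must be 106 − 70 = 36.
Row 6 has 36 − 13 + 55 + 28 − 20 = 86; the blank must be 106 − 86 = 20.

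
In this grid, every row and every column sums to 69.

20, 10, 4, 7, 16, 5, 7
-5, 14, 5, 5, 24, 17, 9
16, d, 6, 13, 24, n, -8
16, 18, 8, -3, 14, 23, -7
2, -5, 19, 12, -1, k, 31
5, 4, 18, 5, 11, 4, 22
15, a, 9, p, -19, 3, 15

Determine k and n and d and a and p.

The known cells in row 5 total 58, leaving 69 − 58 = 11 for the blank.
The known cells in column 4 total 39, leaving 69 − 39 = 30 for the blank.
The known cells in row 7 total 53, leaving 69 − 53 = 16 for the blank.
The known cells in column 2 total 57, leaving 69 − 57 = 12 for the blank.
The known cells in row 3 total 63, leaving 69 − 63 = 6 for the blank.

k = 11, n = 6, d = 12, a = 16, p = 30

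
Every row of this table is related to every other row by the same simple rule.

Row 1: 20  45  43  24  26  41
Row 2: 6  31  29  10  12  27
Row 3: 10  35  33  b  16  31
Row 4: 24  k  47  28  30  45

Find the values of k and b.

k = 49, b = 14

The difference between any two rows is the same in every column — this is an addition table with the headers hidden.
Row 4 minus row 1 is 24 − 20 = 4, so its entry in column 2 is 45 + 4 = 49.
Row 3 minus row 1 is 10 − 20 = -10, so its entry in column 4 is 24 + (-10) = 14.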